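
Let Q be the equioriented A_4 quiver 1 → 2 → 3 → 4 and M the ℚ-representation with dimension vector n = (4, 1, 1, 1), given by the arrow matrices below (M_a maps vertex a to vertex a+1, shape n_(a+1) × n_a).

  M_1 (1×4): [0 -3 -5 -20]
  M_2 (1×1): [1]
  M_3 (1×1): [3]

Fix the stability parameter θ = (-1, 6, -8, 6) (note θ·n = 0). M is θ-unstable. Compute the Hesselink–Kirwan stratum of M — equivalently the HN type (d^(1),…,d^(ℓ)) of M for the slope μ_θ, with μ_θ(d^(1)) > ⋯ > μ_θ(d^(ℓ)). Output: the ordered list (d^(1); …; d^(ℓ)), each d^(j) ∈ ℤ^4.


Via rank(M_{q-1}∘⋯∘M_p): M ≅ I[1,1]^3, I[1,4].
μ_θ-semistable layers: μ^(1)=6; μ^(2)=-1

((0, 0, 0, 1); (4, 1, 1, 0))


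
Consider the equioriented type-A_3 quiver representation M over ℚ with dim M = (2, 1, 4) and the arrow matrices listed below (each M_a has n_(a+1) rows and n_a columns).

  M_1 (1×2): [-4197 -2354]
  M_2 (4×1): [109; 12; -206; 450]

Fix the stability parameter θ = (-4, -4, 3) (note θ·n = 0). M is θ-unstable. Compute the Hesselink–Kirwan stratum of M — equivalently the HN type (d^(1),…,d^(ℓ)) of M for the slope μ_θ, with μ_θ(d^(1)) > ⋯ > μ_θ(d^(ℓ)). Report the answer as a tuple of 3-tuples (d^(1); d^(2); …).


Interval decomposition of M: I[1,1], I[1,3], I[3,3]^3.
HN type (ℓ=2): μ^(1)=3; μ^(2)=-4

((0, 0, 4); (2, 1, 0))


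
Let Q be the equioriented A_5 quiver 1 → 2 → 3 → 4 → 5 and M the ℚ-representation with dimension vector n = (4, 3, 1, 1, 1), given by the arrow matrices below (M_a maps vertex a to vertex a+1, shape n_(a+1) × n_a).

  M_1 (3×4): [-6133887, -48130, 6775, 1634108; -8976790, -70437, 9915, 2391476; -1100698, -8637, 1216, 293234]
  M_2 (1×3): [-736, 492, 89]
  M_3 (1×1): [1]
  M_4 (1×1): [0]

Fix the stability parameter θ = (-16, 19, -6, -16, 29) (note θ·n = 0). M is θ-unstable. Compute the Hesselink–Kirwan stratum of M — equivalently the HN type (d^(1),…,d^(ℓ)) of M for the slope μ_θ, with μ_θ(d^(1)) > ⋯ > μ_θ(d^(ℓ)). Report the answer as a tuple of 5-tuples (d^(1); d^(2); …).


Barcode: M ≅ I[1,1], I[1,2]^2, I[1,4], I[5,5]. HN layers by μ_θ (4 steps, strictly decreasing):
  μ^(1)=29; μ^(2)=19; μ^(3)=-1; μ^(4)=-16

((0, 0, 0, 0, 1); (0, 2, 0, 0, 0); (0, 1, 1, 1, 0); (4, 0, 0, 0, 0))


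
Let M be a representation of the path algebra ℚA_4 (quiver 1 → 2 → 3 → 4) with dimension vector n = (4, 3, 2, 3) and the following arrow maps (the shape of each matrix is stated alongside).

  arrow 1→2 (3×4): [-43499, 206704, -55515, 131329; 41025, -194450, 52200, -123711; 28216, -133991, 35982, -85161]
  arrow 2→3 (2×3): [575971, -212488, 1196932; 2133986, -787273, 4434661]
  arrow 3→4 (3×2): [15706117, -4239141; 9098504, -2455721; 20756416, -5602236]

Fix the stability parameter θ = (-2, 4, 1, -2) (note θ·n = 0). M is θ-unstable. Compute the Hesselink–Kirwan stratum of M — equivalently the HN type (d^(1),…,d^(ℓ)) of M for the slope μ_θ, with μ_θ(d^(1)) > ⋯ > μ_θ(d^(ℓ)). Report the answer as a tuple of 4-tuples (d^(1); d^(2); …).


Interval decomposition of M: I[1,1], I[1,2], I[1,4]^2, I[4,4].
HN type (ℓ=3): μ^(1)=4; μ^(2)=1; μ^(3)=-2

((0, 1, 0, 0); (0, 2, 2, 2); (4, 0, 0, 1))


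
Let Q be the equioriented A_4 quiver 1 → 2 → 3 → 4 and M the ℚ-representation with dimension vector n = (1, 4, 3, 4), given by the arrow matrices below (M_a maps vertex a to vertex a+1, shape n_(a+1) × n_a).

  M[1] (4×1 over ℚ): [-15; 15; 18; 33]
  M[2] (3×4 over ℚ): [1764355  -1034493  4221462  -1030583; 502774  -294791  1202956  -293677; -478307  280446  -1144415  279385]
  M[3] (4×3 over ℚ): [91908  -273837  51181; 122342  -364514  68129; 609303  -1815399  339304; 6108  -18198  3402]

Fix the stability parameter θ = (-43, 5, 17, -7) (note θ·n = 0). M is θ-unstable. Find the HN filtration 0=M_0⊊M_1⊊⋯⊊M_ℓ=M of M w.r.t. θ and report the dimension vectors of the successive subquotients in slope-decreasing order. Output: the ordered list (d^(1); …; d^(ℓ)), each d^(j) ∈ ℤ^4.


Interval decomposition of M: I[1,4], I[2,2], I[2,4]^2, I[4,4].
HN type (ℓ=3): μ^(1)=5; μ^(2)=-7; μ^(3)=-43

((0, 4, 3, 3); (0, 0, 0, 1); (1, 0, 0, 0))


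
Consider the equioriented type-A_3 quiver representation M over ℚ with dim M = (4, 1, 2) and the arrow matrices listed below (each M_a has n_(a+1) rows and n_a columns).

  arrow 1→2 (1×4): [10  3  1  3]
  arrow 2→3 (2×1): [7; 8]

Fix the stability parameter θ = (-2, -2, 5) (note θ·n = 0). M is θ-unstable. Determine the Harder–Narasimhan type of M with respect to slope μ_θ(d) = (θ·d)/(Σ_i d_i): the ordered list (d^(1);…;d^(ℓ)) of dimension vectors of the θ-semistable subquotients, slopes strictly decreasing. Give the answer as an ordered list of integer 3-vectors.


Interval decomposition of M: I[1,1]^3, I[1,3], I[3,3].
HN type (ℓ=2): μ^(1)=5; μ^(2)=-2

((0, 0, 2); (4, 1, 0))


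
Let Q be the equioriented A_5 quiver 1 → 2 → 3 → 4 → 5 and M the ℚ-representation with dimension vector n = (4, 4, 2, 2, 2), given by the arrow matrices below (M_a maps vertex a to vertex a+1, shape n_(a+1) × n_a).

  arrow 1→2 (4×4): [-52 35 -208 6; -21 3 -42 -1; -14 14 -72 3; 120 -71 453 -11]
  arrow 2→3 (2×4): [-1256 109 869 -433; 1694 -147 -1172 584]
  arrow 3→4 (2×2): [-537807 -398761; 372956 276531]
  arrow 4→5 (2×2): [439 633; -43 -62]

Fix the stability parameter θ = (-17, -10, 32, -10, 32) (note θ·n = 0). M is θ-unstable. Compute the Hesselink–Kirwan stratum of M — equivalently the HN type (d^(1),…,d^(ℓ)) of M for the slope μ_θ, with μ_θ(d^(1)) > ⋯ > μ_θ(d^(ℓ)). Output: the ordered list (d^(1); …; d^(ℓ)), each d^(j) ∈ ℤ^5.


Via rank(M_{q-1}∘⋯∘M_p): M ≅ I[1,2]^2, I[1,5]^2.
μ_θ-semistable layers: μ^(1)=32; μ^(2)=11; μ^(3)=-10; μ^(4)=-17

((0, 0, 0, 0, 2); (0, 0, 2, 2, 0); (0, 4, 0, 0, 0); (4, 0, 0, 0, 0))


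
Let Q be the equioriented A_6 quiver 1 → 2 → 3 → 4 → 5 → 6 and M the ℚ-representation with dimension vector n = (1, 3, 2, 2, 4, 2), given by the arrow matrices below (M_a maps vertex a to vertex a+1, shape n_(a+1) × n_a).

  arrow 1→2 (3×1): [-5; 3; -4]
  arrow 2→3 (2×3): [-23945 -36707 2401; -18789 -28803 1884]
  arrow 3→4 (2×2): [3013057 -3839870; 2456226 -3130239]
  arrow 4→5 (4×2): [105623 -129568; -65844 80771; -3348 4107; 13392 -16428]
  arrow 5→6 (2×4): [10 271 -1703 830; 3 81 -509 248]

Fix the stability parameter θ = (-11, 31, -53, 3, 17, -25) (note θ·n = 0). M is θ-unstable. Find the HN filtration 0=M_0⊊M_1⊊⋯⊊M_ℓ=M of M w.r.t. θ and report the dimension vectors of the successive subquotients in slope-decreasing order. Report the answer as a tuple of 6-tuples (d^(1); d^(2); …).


Interval decomposition of M: I[1,2], I[2,5], I[2,6], I[5,5], I[5,6].
HN type (ℓ=6): μ^(1)=31; μ^(2)=17; μ^(3)=3; μ^(4)=-5/3; μ^(5)=-4; μ^(6)=-11

((0, 1, 0, 0, 0, 0); (0, 0, 0, 0, 2, 0); (0, 0, 0, 1, 0, 0); (0, 0, 0, 1, 1, 1); (0, 0, 0, 0, 1, 1); (1, 2, 2, 0, 0, 0))


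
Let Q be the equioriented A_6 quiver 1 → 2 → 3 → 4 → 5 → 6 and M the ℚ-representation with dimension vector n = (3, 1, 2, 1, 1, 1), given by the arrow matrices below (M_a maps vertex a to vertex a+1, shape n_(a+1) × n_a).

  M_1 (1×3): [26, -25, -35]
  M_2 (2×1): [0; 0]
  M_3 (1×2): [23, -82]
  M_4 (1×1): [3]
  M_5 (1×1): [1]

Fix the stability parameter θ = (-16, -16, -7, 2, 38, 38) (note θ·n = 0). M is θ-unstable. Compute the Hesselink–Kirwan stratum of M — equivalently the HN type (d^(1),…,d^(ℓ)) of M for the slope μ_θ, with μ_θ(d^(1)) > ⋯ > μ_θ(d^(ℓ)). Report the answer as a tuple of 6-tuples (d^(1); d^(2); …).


Interval decomposition of M: I[1,1]^2, I[1,2], I[3,3], I[3,6].
HN type (ℓ=4): μ^(1)=38; μ^(2)=2; μ^(3)=-7; μ^(4)=-16

((0, 0, 0, 0, 1, 1); (0, 0, 0, 1, 0, 0); (0, 0, 2, 0, 0, 0); (3, 1, 0, 0, 0, 0))


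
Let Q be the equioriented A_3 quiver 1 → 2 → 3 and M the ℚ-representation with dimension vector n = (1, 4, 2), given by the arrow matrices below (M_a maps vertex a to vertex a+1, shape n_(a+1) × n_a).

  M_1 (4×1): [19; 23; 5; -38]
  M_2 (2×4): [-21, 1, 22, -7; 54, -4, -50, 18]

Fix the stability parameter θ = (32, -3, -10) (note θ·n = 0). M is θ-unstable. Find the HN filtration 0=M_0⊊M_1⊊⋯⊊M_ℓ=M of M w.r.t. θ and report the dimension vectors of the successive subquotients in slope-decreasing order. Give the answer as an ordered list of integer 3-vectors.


Barcode: M ≅ I[1,2], I[2,2], I[2,3]^2. HN layers by μ_θ (3 steps, strictly decreasing):
  μ^(1)=29/2; μ^(2)=-3; μ^(3)=-13/2

((1, 1, 0); (0, 1, 0); (0, 2, 2))


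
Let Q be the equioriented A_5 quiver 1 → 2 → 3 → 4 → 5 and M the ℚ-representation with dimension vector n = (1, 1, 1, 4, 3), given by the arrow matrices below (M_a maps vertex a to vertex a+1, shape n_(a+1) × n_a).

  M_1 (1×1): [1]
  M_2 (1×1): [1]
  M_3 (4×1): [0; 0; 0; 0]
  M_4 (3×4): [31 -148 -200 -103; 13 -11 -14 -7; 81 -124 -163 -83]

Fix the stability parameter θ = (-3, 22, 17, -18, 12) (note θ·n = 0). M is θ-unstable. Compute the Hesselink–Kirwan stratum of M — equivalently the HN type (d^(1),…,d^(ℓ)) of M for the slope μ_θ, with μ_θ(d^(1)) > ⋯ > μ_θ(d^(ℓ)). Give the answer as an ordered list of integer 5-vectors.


Barcode: M ≅ I[1,3], I[4,4], I[4,5]^3. HN layers by μ_θ (4 steps, strictly decreasing):
  μ^(1)=39/2; μ^(2)=12; μ^(3)=-3; μ^(4)=-18

((0, 1, 1, 0, 0); (0, 0, 0, 0, 3); (1, 0, 0, 0, 0); (0, 0, 0, 4, 0))


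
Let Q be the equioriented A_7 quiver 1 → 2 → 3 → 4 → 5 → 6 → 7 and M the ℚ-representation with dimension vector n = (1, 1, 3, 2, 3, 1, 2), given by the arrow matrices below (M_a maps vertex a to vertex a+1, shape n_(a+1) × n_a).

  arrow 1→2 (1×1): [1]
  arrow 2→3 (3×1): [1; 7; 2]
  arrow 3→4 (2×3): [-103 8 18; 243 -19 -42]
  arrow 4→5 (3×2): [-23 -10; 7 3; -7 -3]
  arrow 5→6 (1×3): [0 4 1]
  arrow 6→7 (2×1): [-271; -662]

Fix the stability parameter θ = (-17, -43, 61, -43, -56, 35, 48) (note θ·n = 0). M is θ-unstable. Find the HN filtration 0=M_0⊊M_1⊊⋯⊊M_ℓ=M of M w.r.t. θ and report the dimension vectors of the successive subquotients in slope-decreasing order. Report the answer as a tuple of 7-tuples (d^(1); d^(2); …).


Barcode: M ≅ I[1,7], I[3,3], I[3,5], I[5,5], I[7,7]. HN layers by μ_θ (6 steps, strictly decreasing):
  μ^(1)=61; μ^(2)=48; μ^(3)=35; μ^(4)=-38/3; μ^(5)=-30; μ^(6)=-56

((0, 0, 1, 0, 0, 0, 0); (0, 0, 0, 0, 0, 0, 2); (0, 0, 0, 0, 0, 1, 0); (0, 0, 2, 2, 2, 0, 0); (1, 1, 0, 0, 0, 0, 0); (0, 0, 0, 0, 1, 0, 0))


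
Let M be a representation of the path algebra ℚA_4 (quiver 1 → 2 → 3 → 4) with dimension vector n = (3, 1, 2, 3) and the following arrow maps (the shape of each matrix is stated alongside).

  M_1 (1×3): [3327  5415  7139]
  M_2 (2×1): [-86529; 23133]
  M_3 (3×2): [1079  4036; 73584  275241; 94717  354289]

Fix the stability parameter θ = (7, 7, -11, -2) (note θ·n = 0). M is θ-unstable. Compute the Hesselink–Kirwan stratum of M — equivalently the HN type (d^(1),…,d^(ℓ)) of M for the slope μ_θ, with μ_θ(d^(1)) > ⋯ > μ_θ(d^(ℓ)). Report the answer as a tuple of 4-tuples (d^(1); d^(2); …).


Interval decomposition of M: I[1,1]^2, I[1,4], I[3,4], I[4,4].
HN type (ℓ=4): μ^(1)=7; μ^(2)=1/4; μ^(3)=-2; μ^(4)=-11

((2, 0, 0, 0); (1, 1, 1, 1); (0, 0, 0, 2); (0, 0, 1, 0))


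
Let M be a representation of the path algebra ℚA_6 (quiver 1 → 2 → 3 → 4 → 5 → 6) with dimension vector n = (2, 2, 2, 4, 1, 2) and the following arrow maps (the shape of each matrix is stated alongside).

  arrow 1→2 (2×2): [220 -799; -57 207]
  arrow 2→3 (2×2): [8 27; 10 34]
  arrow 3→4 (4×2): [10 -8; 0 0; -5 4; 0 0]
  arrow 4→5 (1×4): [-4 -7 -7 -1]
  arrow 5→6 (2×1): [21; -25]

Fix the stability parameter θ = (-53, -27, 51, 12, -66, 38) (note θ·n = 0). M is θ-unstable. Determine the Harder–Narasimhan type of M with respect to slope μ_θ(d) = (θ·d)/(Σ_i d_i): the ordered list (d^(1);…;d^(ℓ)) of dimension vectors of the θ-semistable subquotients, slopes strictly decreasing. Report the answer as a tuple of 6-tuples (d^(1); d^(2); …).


Barcode: M ≅ I[1,3], I[1,6], I[4,4]^3, I[6,6]. HN layers by μ_θ (6 steps, strictly decreasing):
  μ^(1)=51; μ^(2)=38; μ^(3)=12; μ^(4)=-1; μ^(5)=-27; μ^(6)=-53

((0, 0, 1, 0, 0, 0); (0, 0, 0, 0, 0, 2); (0, 0, 0, 3, 0, 0); (0, 0, 1, 1, 1, 0); (0, 2, 0, 0, 0, 0); (2, 0, 0, 0, 0, 0))


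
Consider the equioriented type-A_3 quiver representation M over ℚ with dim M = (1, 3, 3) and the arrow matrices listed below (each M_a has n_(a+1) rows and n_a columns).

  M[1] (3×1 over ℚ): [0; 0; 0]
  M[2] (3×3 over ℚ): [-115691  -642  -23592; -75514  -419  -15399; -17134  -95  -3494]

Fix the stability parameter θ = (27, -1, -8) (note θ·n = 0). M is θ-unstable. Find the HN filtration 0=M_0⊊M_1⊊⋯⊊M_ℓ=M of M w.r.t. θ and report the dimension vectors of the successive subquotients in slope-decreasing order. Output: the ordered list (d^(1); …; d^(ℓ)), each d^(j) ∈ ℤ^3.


Via rank(M_{q-1}∘⋯∘M_p): M ≅ I[1,1], I[2,3]^3.
μ_θ-semistable layers: μ^(1)=27; μ^(2)=-9/2

((1, 0, 0); (0, 3, 3))


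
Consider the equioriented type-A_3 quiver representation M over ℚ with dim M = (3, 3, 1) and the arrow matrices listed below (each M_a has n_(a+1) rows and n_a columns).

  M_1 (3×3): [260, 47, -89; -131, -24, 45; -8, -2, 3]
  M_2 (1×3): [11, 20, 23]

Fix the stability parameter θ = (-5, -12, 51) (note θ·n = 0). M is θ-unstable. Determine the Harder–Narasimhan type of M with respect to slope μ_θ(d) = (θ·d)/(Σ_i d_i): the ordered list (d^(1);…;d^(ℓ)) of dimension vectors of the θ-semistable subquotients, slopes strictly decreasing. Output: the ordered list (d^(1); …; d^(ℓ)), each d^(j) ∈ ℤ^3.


Interval decomposition of M: I[1,2]^2, I[1,3].
HN type (ℓ=2): μ^(1)=51; μ^(2)=-17/2

((0, 0, 1); (3, 3, 0))


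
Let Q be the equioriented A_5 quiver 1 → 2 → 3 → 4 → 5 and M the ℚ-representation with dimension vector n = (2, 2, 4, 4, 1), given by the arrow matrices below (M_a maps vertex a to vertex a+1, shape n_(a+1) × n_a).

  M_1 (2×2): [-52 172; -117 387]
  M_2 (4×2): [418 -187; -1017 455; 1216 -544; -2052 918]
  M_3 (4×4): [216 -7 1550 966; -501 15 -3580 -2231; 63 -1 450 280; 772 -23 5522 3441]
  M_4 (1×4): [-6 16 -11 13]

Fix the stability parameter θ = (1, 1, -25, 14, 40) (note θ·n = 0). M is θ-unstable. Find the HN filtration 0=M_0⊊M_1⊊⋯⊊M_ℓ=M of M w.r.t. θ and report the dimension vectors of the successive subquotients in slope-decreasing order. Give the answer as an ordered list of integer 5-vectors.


Interval decomposition of M: I[1,1], I[1,5], I[2,4], I[3,4]^2.
HN type (ℓ=6): μ^(1)=40; μ^(2)=14; μ^(3)=1; μ^(4)=-23/3; μ^(5)=-12; μ^(6)=-25

((0, 0, 0, 0, 1); (0, 0, 0, 4, 0); (1, 0, 0, 0, 0); (1, 1, 1, 0, 0); (0, 1, 1, 0, 0); (0, 0, 2, 0, 0))


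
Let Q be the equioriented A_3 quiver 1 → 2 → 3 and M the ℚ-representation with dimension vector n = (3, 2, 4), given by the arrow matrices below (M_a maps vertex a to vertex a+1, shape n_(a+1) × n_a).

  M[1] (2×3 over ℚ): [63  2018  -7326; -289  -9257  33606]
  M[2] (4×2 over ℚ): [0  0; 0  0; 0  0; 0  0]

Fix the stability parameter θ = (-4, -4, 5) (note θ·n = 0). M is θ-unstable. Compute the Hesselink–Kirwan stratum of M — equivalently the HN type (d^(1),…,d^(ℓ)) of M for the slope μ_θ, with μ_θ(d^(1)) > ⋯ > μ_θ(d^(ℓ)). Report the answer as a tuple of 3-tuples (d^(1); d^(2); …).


Barcode: M ≅ I[1,1], I[1,2]^2, I[3,3]^4. HN layers by μ_θ (2 steps, strictly decreasing):
  μ^(1)=5; μ^(2)=-4

((0, 0, 4); (3, 2, 0))


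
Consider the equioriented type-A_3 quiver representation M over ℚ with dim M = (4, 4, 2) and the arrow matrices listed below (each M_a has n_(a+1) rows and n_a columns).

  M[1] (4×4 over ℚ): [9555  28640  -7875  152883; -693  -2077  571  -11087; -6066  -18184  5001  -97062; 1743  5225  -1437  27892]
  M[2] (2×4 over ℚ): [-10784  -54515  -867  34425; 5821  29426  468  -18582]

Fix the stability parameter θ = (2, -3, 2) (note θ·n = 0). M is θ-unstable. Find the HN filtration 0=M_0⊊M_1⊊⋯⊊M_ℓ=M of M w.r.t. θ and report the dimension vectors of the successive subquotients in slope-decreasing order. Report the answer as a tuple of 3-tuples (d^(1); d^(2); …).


Via rank(M_{q-1}∘⋯∘M_p): M ≅ I[1,2]^2, I[1,3]^2.
μ_θ-semistable layers: μ^(1)=2; μ^(2)=-1/2

((0, 0, 2); (4, 4, 0))


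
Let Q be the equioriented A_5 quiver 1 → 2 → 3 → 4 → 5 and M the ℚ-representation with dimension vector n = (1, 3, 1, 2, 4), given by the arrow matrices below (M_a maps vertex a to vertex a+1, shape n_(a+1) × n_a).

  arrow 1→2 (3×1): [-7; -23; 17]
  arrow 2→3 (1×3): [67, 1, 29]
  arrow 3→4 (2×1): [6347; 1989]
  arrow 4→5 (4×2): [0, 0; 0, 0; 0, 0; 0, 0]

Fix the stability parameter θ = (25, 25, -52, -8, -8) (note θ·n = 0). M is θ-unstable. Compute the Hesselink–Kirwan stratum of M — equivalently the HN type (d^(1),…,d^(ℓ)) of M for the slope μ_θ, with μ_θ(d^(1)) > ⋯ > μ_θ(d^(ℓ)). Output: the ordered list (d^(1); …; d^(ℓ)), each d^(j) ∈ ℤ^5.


Via rank(M_{q-1}∘⋯∘M_p): M ≅ I[1,4], I[2,2]^2, I[4,4], I[5,5]^4.
μ_θ-semistable layers: μ^(1)=25; μ^(2)=-5/2; μ^(3)=-8

((0, 2, 0, 0, 0); (1, 1, 1, 1, 0); (0, 0, 0, 1, 4))


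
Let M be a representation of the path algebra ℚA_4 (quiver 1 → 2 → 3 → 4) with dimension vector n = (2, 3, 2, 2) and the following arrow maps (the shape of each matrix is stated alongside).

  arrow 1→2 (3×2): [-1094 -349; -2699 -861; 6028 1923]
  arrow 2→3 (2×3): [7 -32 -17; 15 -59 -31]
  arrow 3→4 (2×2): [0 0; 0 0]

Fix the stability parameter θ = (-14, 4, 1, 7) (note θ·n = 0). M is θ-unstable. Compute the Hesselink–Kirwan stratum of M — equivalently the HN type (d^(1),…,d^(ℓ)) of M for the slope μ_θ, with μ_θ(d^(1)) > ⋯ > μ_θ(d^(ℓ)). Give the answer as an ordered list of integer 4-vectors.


Interval decomposition of M: I[1,2], I[1,3], I[2,3], I[4,4]^2.
HN type (ℓ=4): μ^(1)=7; μ^(2)=4; μ^(3)=5/2; μ^(4)=-14

((0, 0, 0, 2); (0, 1, 0, 0); (0, 2, 2, 0); (2, 0, 0, 0))


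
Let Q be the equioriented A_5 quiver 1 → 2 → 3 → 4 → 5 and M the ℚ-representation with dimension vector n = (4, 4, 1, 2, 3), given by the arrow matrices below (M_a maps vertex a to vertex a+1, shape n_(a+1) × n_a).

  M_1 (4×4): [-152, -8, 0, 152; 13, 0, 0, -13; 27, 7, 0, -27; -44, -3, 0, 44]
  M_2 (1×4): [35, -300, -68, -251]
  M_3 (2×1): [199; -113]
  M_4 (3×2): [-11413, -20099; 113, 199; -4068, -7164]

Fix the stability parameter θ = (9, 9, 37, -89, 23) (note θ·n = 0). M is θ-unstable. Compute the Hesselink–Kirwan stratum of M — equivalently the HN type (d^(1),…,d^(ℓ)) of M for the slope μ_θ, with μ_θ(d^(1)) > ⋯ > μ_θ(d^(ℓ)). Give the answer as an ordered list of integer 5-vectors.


Barcode: M ≅ I[1,1]^2, I[1,2], I[1,4], I[2,2]^2, I[4,5], I[5,5]^2. HN layers by μ_θ (4 steps, strictly decreasing):
  μ^(1)=23; μ^(2)=9; μ^(3)=-17/2; μ^(4)=-89

((0, 0, 0, 0, 3); (3, 3, 0, 0, 0); (1, 1, 1, 1, 0); (0, 0, 0, 1, 0))


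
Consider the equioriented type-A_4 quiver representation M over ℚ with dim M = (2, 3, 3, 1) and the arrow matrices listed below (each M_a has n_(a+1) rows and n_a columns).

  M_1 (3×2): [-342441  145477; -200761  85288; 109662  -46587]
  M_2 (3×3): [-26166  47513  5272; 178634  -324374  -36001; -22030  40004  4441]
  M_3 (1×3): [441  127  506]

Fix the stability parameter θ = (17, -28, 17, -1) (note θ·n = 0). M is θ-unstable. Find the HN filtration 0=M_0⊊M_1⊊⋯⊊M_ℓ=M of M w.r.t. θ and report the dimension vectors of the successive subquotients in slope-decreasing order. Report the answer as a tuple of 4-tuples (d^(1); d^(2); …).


Barcode: M ≅ I[1,3], I[1,4], I[2,2], I[3,3]. HN layers by μ_θ (4 steps, strictly decreasing):
  μ^(1)=17; μ^(2)=8; μ^(3)=-11/2; μ^(4)=-28

((0, 0, 2, 0); (0, 0, 1, 1); (2, 2, 0, 0); (0, 1, 0, 0))


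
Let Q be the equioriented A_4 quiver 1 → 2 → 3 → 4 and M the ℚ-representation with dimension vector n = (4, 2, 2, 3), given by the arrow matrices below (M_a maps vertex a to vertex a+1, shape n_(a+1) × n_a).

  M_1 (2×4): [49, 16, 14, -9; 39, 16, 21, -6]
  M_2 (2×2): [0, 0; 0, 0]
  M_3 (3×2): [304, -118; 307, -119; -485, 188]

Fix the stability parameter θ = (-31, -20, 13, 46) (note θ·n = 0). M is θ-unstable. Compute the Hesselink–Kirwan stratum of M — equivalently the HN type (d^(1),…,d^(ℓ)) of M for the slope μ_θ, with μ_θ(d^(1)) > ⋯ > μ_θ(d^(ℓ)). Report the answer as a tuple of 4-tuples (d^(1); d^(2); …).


Via rank(M_{q-1}∘⋯∘M_p): M ≅ I[1,1]^2, I[1,2]^2, I[3,4]^2, I[4,4].
μ_θ-semistable layers: μ^(1)=46; μ^(2)=13; μ^(3)=-20; μ^(4)=-31

((0, 0, 0, 3); (0, 0, 2, 0); (0, 2, 0, 0); (4, 0, 0, 0))


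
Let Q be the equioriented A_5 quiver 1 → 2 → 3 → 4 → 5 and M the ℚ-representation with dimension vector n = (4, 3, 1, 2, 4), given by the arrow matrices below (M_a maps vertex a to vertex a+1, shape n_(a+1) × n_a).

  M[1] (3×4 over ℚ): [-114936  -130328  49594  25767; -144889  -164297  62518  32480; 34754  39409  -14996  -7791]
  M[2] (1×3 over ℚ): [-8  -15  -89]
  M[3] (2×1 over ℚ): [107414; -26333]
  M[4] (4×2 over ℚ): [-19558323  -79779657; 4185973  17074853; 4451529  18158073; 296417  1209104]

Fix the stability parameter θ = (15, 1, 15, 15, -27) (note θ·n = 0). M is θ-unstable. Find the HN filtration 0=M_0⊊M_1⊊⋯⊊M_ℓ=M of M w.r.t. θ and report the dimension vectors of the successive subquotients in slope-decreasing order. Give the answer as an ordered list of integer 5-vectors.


Interval decomposition of M: I[1,1], I[1,2]^2, I[1,5], I[4,5], I[5,5]^2.
HN type (ℓ=5): μ^(1)=15; μ^(2)=8; μ^(3)=19/5; μ^(4)=-6; μ^(5)=-27

((1, 0, 0, 0, 0); (2, 2, 0, 0, 0); (1, 1, 1, 1, 1); (0, 0, 0, 1, 1); (0, 0, 0, 0, 2))


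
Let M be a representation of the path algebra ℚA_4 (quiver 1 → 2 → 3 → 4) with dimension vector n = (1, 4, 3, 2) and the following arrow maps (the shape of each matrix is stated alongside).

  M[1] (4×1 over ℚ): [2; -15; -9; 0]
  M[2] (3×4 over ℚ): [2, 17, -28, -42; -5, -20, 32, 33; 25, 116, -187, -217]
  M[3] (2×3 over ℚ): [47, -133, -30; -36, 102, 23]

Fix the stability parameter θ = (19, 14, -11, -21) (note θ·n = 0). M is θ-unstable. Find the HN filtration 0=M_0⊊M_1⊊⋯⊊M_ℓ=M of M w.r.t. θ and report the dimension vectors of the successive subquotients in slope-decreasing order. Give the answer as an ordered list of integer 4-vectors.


Interval decomposition of M: I[1,4], I[2,2], I[2,3], I[2,4].
HN type (ℓ=4): μ^(1)=14; μ^(2)=3/2; μ^(3)=1/4; μ^(4)=-6

((0, 1, 0, 0); (0, 1, 1, 0); (1, 1, 1, 1); (0, 1, 1, 1))


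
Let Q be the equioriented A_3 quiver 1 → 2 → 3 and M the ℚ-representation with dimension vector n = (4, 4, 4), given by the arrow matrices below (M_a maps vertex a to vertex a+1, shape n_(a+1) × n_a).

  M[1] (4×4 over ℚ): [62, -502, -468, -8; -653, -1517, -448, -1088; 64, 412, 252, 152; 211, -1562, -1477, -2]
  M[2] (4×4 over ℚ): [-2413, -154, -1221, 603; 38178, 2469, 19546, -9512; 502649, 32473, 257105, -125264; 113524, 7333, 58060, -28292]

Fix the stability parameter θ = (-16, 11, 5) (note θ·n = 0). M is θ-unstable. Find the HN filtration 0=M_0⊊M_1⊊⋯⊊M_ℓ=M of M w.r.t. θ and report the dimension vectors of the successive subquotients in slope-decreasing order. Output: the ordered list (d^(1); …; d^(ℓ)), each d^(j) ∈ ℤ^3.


Via rank(M_{q-1}∘⋯∘M_p): M ≅ I[1,1]^2, I[1,3]^2, I[2,2], I[2,3], I[3,3].
μ_θ-semistable layers: μ^(1)=11; μ^(2)=8; μ^(3)=5; μ^(4)=-16

((0, 1, 0); (0, 3, 3); (0, 0, 1); (4, 0, 0))


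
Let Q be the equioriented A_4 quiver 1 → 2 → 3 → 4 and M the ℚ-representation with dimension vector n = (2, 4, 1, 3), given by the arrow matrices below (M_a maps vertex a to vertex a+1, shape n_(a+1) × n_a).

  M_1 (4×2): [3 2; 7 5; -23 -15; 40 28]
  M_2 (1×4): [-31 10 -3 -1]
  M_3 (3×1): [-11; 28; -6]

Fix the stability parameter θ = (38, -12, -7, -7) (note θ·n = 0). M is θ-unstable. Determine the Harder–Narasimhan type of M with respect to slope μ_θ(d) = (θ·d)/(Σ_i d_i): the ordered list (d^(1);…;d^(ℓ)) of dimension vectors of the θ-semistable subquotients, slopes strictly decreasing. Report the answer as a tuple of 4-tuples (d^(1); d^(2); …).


Barcode: M ≅ I[1,2], I[1,4], I[2,2]^2, I[4,4]^2. HN layers by μ_θ (4 steps, strictly decreasing):
  μ^(1)=13; μ^(2)=3; μ^(3)=-7; μ^(4)=-12

((1, 1, 0, 0); (1, 1, 1, 1); (0, 0, 0, 2); (0, 2, 0, 0))


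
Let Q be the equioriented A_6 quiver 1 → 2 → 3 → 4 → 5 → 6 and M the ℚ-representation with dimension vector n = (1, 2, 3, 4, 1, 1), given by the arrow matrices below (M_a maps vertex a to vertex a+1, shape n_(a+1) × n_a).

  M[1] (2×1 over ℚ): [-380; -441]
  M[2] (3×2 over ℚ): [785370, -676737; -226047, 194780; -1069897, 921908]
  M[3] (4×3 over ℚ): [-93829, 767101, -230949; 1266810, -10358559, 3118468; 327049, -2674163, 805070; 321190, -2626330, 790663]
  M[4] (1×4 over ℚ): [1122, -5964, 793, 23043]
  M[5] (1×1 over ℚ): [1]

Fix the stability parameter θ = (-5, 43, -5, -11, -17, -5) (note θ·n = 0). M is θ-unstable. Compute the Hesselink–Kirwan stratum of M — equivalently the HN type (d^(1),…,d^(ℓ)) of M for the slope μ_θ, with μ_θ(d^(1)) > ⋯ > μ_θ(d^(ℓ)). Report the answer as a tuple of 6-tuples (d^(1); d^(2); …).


Barcode: M ≅ I[1,6], I[2,4], I[3,4], I[4,4]. HN layers by μ_θ (5 steps, strictly decreasing):
  μ^(1)=9; μ^(2)=1; μ^(3)=-5; μ^(4)=-8; μ^(5)=-11

((0, 1, 1, 1, 0, 0); (0, 1, 1, 1, 1, 1); (1, 0, 0, 0, 0, 0); (0, 0, 1, 1, 0, 0); (0, 0, 0, 1, 0, 0))


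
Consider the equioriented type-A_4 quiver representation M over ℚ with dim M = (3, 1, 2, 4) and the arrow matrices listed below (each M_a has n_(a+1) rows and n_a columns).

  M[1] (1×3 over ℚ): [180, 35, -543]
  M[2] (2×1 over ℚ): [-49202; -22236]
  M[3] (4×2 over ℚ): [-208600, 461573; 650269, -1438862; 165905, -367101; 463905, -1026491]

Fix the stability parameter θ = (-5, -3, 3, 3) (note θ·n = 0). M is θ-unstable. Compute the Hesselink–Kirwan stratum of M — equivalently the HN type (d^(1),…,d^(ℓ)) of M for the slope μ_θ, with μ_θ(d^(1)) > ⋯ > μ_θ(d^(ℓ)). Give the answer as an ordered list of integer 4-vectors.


Via rank(M_{q-1}∘⋯∘M_p): M ≅ I[1,1]^2, I[1,4], I[3,4], I[4,4]^2.
μ_θ-semistable layers: μ^(1)=3; μ^(2)=-3; μ^(3)=-5

((0, 0, 2, 4); (0, 1, 0, 0); (3, 0, 0, 0))


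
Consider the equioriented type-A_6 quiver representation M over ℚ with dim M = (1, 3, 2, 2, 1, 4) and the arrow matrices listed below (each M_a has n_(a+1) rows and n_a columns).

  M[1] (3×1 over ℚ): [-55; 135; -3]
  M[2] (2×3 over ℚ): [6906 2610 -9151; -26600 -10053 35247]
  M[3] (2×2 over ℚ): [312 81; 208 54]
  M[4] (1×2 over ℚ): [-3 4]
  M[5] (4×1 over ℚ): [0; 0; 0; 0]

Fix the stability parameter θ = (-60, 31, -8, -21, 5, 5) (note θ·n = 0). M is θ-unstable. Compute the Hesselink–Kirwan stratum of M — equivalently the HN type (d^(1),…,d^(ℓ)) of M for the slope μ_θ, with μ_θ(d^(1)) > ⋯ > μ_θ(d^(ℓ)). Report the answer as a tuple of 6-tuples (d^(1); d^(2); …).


Interval decomposition of M: I[1,3], I[2,2], I[2,5], I[4,4], I[6,6]^4.
HN type (ℓ=6): μ^(1)=31; μ^(2)=23/2; μ^(3)=5; μ^(4)=2/3; μ^(5)=-21; μ^(6)=-60

((0, 1, 0, 0, 0, 0); (0, 1, 1, 0, 0, 0); (0, 0, 0, 0, 1, 4); (0, 1, 1, 1, 0, 0); (0, 0, 0, 1, 0, 0); (1, 0, 0, 0, 0, 0))


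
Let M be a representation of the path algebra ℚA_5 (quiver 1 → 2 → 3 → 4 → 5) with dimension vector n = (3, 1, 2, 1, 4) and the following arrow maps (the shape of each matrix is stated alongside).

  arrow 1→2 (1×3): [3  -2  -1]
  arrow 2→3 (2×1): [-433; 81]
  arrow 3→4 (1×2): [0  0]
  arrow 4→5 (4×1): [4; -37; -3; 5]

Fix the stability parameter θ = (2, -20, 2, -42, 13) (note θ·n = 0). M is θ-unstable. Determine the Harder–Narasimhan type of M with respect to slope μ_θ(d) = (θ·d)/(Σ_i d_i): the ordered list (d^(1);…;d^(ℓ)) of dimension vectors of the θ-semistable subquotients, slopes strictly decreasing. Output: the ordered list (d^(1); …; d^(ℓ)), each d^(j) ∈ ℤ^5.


Interval decomposition of M: I[1,1]^2, I[1,3], I[3,3], I[4,5], I[5,5]^3.
HN type (ℓ=4): μ^(1)=13; μ^(2)=2; μ^(3)=-9; μ^(4)=-42

((0, 0, 0, 0, 4); (2, 0, 2, 0, 0); (1, 1, 0, 0, 0); (0, 0, 0, 1, 0))


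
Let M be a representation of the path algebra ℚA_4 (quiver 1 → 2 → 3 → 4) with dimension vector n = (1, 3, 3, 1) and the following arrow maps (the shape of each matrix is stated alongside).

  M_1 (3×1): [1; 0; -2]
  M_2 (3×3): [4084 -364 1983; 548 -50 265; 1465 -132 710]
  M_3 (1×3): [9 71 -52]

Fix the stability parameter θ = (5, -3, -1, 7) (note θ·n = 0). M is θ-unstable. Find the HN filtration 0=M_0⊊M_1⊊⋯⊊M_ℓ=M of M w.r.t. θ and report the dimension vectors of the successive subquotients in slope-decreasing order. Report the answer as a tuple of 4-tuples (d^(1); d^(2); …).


Via rank(M_{q-1}∘⋯∘M_p): M ≅ I[1,3], I[2,3], I[2,4].
μ_θ-semistable layers: μ^(1)=7; μ^(2)=1/3; μ^(3)=-1; μ^(4)=-3

((0, 0, 0, 1); (1, 1, 1, 0); (0, 0, 2, 0); (0, 2, 0, 0))


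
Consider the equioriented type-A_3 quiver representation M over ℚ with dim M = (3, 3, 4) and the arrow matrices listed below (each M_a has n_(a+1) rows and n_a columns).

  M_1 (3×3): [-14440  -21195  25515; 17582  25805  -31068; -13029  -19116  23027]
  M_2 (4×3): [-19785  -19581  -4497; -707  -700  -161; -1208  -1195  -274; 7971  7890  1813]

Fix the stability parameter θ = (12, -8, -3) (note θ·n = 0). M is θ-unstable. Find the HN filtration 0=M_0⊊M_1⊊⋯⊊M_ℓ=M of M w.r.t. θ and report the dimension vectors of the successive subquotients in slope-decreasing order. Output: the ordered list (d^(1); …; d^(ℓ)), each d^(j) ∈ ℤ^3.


Interval decomposition of M: I[1,2], I[1,3]^2, I[3,3]^2.
HN type (ℓ=3): μ^(1)=2; μ^(2)=1/3; μ^(3)=-3

((1, 1, 0); (2, 2, 2); (0, 0, 2))


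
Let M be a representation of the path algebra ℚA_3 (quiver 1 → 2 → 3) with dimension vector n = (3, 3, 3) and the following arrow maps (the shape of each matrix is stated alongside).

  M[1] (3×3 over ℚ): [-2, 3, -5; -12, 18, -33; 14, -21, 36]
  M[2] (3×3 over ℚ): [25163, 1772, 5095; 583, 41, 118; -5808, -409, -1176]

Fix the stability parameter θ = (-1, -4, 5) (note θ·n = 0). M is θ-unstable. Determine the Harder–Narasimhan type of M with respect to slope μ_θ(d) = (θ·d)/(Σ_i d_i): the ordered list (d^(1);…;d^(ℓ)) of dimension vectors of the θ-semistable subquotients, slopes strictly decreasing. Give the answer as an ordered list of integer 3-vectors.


Interval decomposition of M: I[1,1], I[1,3]^2, I[2,3].
HN type (ℓ=4): μ^(1)=5; μ^(2)=-1; μ^(3)=-5/2; μ^(4)=-4

((0, 0, 3); (1, 0, 0); (2, 2, 0); (0, 1, 0))


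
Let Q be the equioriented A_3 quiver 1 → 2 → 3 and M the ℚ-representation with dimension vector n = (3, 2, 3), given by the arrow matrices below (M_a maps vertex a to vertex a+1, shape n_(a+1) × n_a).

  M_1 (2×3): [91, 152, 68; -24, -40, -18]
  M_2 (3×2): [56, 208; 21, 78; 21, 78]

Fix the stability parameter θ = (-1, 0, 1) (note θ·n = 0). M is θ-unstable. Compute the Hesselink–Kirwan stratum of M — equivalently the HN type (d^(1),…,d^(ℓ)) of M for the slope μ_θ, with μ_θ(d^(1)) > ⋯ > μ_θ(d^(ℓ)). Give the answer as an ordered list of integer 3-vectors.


Via rank(M_{q-1}∘⋯∘M_p): M ≅ I[1,1], I[1,2], I[1,3], I[3,3]^2.
μ_θ-semistable layers: μ^(1)=1; μ^(2)=0; μ^(3)=-1

((0, 0, 3); (0, 2, 0); (3, 0, 0))


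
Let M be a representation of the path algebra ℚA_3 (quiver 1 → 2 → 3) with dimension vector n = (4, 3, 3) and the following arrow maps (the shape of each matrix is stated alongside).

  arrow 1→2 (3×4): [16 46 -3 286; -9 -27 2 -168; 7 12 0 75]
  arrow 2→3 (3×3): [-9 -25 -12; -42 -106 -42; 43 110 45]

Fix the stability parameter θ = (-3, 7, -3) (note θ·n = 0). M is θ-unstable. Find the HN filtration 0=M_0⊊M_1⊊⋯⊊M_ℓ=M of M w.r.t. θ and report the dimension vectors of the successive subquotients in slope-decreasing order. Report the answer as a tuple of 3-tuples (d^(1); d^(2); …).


Barcode: M ≅ I[1,1], I[1,3]^3. HN layers by μ_θ (2 steps, strictly decreasing):
  μ^(1)=2; μ^(2)=-3

((0, 3, 3); (4, 0, 0))


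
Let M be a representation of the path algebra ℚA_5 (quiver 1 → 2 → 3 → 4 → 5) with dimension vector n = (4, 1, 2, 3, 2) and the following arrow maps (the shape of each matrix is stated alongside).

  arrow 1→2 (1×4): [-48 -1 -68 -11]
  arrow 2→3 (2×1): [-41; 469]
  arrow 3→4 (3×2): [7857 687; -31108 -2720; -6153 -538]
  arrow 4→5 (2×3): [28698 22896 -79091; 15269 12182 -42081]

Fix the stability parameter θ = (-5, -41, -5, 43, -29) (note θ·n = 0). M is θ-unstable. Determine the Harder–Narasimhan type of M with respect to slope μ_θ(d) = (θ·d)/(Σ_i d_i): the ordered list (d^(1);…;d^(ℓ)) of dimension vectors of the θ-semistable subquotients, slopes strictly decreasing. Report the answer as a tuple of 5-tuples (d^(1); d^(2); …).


Via rank(M_{q-1}∘⋯∘M_p): M ≅ I[1,1]^3, I[1,5], I[3,5], I[4,4].
μ_θ-semistable layers: μ^(1)=43; μ^(2)=7; μ^(3)=-5; μ^(4)=-23

((0, 0, 0, 1, 0); (0, 0, 0, 2, 2); (3, 0, 2, 0, 0); (1, 1, 0, 0, 0))


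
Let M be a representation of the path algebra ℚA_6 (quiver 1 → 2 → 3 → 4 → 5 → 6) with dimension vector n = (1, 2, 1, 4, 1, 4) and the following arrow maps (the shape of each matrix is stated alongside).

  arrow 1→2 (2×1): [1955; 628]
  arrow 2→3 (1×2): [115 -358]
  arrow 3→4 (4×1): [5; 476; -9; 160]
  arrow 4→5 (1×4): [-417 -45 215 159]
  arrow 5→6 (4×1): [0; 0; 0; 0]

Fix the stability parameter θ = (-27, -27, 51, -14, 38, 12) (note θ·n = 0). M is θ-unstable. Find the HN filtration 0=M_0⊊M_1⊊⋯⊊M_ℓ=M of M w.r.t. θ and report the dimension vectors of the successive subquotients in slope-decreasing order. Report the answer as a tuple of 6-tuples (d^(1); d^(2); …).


Interval decomposition of M: I[1,4], I[2,2], I[4,4]^2, I[4,5], I[6,6]^4.
HN type (ℓ=5): μ^(1)=38; μ^(2)=37/2; μ^(3)=12; μ^(4)=-14; μ^(5)=-27

((0, 0, 0, 0, 1, 0); (0, 0, 1, 1, 0, 0); (0, 0, 0, 0, 0, 4); (0, 0, 0, 3, 0, 0); (1, 2, 0, 0, 0, 0))


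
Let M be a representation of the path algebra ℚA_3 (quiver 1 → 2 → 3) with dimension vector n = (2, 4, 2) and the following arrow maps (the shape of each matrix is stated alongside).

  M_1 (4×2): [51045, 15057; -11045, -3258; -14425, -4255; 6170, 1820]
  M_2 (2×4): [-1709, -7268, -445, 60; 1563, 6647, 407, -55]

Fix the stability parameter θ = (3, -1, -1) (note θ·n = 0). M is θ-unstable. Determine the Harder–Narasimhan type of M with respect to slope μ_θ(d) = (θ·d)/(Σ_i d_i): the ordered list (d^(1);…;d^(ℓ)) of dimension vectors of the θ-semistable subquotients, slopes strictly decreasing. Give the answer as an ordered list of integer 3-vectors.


Via rank(M_{q-1}∘⋯∘M_p): M ≅ I[1,3]^2, I[2,2]^2.
μ_θ-semistable layers: μ^(1)=1/3; μ^(2)=-1

((2, 2, 2); (0, 2, 0))


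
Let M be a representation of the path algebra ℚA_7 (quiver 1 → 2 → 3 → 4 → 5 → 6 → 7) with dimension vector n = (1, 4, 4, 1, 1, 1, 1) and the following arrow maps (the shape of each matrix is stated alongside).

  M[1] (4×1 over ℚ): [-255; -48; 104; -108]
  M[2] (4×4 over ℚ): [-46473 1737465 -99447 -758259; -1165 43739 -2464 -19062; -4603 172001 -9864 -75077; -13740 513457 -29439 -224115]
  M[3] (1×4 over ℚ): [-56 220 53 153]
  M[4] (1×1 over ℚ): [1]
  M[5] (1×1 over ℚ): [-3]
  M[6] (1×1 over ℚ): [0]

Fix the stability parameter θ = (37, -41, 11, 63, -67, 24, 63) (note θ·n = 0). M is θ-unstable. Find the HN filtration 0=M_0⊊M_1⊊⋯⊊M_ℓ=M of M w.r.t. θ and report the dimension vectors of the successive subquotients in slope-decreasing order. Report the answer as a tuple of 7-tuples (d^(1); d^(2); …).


Barcode: M ≅ I[1,6], I[2,3]^3, I[7,7]. HN layers by μ_θ (6 steps, strictly decreasing):
  μ^(1)=63; μ^(2)=24; μ^(3)=11; μ^(4)=7/3; μ^(5)=-2; μ^(6)=-41

((0, 0, 0, 0, 0, 0, 1); (0, 0, 0, 0, 0, 1, 0); (0, 0, 3, 0, 0, 0, 0); (0, 0, 1, 1, 1, 0, 0); (1, 1, 0, 0, 0, 0, 0); (0, 3, 0, 0, 0, 0, 0))


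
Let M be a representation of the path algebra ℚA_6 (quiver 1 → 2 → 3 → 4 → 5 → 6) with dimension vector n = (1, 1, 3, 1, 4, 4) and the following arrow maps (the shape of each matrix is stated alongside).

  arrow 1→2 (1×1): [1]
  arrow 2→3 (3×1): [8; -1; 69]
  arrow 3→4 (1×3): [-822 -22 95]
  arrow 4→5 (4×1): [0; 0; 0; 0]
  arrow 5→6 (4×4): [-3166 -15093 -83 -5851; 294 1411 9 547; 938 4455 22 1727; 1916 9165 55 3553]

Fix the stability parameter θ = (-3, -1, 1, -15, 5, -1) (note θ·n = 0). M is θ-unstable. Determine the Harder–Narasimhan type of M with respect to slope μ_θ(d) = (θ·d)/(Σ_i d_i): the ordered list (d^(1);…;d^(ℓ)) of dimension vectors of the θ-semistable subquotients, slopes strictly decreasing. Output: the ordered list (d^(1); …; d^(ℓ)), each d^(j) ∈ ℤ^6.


Via rank(M_{q-1}∘⋯∘M_p): M ≅ I[1,4], I[3,3]^2, I[5,6]^4.
μ_θ-semistable layers: μ^(1)=2; μ^(2)=1; μ^(3)=-9/2

((0, 0, 0, 0, 4, 4); (0, 0, 2, 0, 0, 0); (1, 1, 1, 1, 0, 0))


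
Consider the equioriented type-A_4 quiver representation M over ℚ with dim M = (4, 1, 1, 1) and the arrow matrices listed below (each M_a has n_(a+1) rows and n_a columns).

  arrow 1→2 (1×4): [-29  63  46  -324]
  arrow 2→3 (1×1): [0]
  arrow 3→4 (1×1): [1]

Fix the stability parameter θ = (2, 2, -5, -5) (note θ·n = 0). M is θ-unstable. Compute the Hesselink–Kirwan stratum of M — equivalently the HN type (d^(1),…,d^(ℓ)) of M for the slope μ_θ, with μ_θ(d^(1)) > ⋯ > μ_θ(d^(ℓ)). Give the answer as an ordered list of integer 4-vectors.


Interval decomposition of M: I[1,1]^3, I[1,2], I[3,4].
HN type (ℓ=2): μ^(1)=2; μ^(2)=-5

((4, 1, 0, 0); (0, 0, 1, 1))


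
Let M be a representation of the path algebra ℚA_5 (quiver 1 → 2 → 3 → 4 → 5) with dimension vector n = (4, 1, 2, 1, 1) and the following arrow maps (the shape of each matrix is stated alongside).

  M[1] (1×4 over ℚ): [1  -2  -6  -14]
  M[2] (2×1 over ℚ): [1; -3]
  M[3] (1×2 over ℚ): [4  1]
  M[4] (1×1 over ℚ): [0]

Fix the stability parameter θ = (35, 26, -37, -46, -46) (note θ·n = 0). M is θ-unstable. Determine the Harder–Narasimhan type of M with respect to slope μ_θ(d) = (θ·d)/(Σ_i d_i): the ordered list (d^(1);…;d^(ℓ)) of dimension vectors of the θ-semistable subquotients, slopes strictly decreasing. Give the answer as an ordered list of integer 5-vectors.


Via rank(M_{q-1}∘⋯∘M_p): M ≅ I[1,1]^3, I[1,4], I[3,3], I[5,5].
μ_θ-semistable layers: μ^(1)=35; μ^(2)=-11/2; μ^(3)=-37; μ^(4)=-46

((3, 0, 0, 0, 0); (1, 1, 1, 1, 0); (0, 0, 1, 0, 0); (0, 0, 0, 0, 1))


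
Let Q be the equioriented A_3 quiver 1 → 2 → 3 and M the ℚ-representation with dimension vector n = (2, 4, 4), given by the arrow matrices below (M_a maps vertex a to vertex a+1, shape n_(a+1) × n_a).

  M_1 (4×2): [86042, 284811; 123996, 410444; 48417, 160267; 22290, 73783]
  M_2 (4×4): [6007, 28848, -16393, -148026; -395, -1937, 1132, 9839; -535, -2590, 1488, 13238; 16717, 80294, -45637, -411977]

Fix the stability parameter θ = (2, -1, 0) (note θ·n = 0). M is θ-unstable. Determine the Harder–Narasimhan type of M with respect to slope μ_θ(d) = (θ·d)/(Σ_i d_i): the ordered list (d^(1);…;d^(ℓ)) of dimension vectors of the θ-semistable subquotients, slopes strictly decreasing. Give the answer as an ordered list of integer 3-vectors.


Interval decomposition of M: I[1,3]^2, I[2,3]^2.
HN type (ℓ=3): μ^(1)=1/3; μ^(2)=0; μ^(3)=-1

((2, 2, 2); (0, 0, 2); (0, 2, 0))


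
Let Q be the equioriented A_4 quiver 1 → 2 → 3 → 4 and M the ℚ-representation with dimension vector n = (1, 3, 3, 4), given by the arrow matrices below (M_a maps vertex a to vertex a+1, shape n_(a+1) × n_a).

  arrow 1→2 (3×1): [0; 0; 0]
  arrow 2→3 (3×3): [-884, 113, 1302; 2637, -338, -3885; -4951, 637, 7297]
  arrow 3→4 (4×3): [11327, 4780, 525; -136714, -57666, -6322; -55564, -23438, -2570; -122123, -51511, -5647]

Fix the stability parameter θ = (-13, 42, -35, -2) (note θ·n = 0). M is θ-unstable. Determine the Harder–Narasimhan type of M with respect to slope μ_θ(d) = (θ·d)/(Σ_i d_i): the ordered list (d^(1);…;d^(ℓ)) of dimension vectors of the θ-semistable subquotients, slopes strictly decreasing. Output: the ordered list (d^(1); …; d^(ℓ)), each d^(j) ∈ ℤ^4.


Barcode: M ≅ I[1,1], I[2,4]^3, I[4,4]. HN layers by μ_θ (3 steps, strictly decreasing):
  μ^(1)=5/3; μ^(2)=-2; μ^(3)=-13

((0, 3, 3, 3); (0, 0, 0, 1); (1, 0, 0, 0))
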